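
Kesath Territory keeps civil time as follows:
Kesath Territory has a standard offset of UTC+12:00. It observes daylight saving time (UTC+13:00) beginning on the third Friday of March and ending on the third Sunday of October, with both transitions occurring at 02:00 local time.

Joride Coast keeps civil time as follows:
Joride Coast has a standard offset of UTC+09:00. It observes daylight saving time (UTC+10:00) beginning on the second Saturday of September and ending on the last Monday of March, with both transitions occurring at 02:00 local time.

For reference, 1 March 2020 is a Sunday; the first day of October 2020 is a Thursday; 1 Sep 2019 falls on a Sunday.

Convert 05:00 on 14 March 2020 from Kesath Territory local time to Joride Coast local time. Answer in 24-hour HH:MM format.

1 March 2020 is a Sunday, so the first Friday is March 6 and the third is March 20.
1 October 2020 is a Thursday, so the first Sunday is October 4 and the third is October 18.
Daylight saving runs 20 March – 18 October; 14 March 2020 is outside that window, so Kesath Territory is on standard time at UTC+12:00.
05:00 Kesath Territory − 12h = 17:00 UTC (rolling into the previous day, 13 March 2020).
1 September 2019 is a Sunday, so the first Saturday is September 7 and the second is September 14.
1 March 2020 is a Sunday, so Mondays fall on 2, 9, 16, 23, 30; the last is March 30.
At the standard offset (UTC+09:00), 17:00 UTC + 9h = 02:00 Joride Coast standard time (rolling into the next day, 14 March 2020).
The standard-time date in Joride Coast, 14 March 2020, falls between 14 September 2019 and 30 March 2020, so daylight saving is in effect and Joride Coast is at UTC+10:00.
17:00 UTC + 10h = 03:00 Joride Coast (rolling into the next day, 14 March 2020).

03:00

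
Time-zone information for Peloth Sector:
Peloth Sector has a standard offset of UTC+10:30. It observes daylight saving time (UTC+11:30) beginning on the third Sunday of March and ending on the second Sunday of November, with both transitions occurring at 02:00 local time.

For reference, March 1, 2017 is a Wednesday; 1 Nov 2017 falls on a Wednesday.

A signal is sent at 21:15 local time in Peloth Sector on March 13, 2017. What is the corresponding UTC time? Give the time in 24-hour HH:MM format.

10:45

1 March 2017 is a Wednesday, so the first Sunday is March 5 and the third is March 19.
1 November 2017 is a Wednesday, so the first Sunday is November 5 and the second is November 12.
March 13, 2017 does not fall between 19 March and 12 November, so daylight saving is not in effect and Peloth Sector is at UTC+10:30.
21:15 local − 10h30m = 10:45 UTC.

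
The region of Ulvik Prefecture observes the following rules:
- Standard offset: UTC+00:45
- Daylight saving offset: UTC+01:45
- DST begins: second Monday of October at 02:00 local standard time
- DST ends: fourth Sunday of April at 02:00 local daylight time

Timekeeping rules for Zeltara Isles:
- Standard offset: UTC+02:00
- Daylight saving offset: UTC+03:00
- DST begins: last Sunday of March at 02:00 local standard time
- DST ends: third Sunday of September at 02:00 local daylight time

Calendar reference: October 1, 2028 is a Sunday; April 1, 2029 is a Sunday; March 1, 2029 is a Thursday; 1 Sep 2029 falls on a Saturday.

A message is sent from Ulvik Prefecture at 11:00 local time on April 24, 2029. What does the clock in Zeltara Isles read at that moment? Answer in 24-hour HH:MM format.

13:15

1 October 2028 is a Sunday, so the first Monday is October 2 and the second is October 9.
1 April 2029 is a Sunday, so the first Sunday is April 1 and the fourth is April 22.
April 24, 2029 is outside the daylight-saving period (9 October 2028 – 22 April 2029), so Ulvik Prefecture is on standard time, UTC+00:45.
11:00 Ulvik Prefecture − 0h45m = 10:15 UTC.
1 March 2029 is a Thursday, so Sundays fall on 4, 11, 18, 25; the last is March 25.
1 September 2029 is a Saturday, so the first Sunday is September 2 and the third is September 16.
At the standard offset (UTC+02:00), 10:15 UTC + 2h = 12:15 Zeltara Isles standard time.
The standard-time date in Zeltara Isles, April 24, 2029, falls between 25 March and 16 September, so daylight saving is in effect and Zeltara Isles is at UTC+03:00.
10:15 UTC + 3h = 13:15 Zeltara Isles.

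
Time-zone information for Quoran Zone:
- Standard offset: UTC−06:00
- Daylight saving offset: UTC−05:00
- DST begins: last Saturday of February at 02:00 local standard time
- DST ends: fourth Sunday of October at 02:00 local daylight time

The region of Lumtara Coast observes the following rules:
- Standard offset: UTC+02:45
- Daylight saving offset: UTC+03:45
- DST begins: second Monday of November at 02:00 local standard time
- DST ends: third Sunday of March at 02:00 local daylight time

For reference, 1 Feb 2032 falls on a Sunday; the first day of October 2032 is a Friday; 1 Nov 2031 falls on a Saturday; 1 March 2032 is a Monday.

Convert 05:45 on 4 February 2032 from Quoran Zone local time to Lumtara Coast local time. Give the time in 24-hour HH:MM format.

1 February 2032 is a Sunday, so Saturdays fall on 7, 14, 21, 28; the last is February 28.
1 October 2032 is a Friday, so the first Sunday is October 3 and the fourth is October 24.
Daylight saving runs 28 February – 24 October; 4 February 2032 is outside that window, so Quoran Zone is on standard time at UTC−06:00.
05:45 Quoran Zone + 6h = 11:45 UTC.
1 November 2031 is a Saturday, so the first Monday is November 3 and the second is November 10.
1 March 2032 is a Monday, so the first Sunday is March 7 and the third is March 21.
At the standard offset (UTC+02:45), 11:45 UTC + 2h45m = 14:30 Lumtara Coast standard time.
The standard-time date in Lumtara Coast, 4 February 2032, falls between 10 November 2031 and 21 March 2032, so daylight saving is in effect and Lumtara Coast is at UTC+03:45.
11:45 UTC + 3h45m = 15:30 Lumtara Coast.

15:30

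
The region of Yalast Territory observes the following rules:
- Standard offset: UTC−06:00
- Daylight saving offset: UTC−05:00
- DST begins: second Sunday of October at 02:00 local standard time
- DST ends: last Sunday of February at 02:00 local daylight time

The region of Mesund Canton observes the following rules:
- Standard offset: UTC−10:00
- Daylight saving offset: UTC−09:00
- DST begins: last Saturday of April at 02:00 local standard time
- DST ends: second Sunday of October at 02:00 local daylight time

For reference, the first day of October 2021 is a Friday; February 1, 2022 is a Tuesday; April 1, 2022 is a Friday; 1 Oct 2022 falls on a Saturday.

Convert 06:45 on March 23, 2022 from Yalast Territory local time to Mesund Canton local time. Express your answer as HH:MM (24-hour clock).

1 October 2021 is a Friday, so the first Sunday is October 3 and the second is October 10.
1 February 2022 is a Tuesday, so Sundays fall on 6, 13, 20, 27; the last is February 27.
March 23, 2022 does not fall between 10 October 2021 and 27 February 2022, so daylight saving is not in effect and Yalast Territory is at UTC−06:00.
06:45 Yalast Territory + 6h = 12:45 UTC.
1 April 2022 is a Friday, so Saturdays fall on 2, 9, 16, 23, 30; the last is April 30.
1 October 2022 is a Saturday, so the first Sunday is October 2 and the second is October 9.
At the standard offset (UTC−10:00), 12:45 UTC − 10h = 02:45 Mesund Canton standard time.
The standard-time date in Mesund Canton, March 23, 2022, does not fall between 30 April and 9 October, so daylight saving is not in effect and Mesund Canton is at UTC−10:00.
12:45 UTC − 10h = 02:45 Mesund Canton.

02:45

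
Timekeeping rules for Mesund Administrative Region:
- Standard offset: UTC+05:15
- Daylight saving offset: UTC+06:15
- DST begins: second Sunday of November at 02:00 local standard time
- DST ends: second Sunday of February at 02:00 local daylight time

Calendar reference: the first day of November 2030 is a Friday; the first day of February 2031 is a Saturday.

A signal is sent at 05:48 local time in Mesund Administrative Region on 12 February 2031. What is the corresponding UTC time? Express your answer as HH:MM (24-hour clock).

00:33

1 November 2030 is a Friday, so the first Sunday is November 3 and the second is November 10.
1 February 2031 is a Saturday, so the first Sunday is February 2 and the second is February 9.
12 February 2031 does not fall between 10 November 2030 and 9 February 2031, so daylight saving is not in effect and Mesund Administrative Region is at UTC+05:15.
05:48 local − 5h15m = 00:33 UTC.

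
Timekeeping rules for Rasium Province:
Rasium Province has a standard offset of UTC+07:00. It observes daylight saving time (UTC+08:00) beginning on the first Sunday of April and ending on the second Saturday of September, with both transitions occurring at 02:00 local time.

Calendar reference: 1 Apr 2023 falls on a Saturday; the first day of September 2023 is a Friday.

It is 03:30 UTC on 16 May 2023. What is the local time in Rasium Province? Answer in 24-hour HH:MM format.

11:30

1 April 2023 is a Saturday, so the first Sunday is April 2.
1 September 2023 is a Friday, so the first Saturday is September 2 and the second is September 9.
At the standard offset (UTC+07:00), 03:30 UTC + 7h = 10:30 Rasium Province standard time.
Daylight saving runs 2 April – 9 September; the standard-time date in Rasium Province, 16 May 2023, is inside that window, so Rasium Province is at UTC+08:00.
03:30 UTC + 8h = 11:30 local.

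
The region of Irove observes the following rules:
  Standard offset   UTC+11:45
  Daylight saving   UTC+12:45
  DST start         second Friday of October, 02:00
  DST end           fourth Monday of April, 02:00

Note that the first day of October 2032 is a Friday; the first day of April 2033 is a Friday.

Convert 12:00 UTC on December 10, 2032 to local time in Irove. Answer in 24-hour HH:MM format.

1 October 2032 is a Friday, so the first Friday is October 1 and the second is October 8.
1 April 2033 is a Friday, so the first Monday is April 4 and the fourth is April 25.
At the standard offset (UTC+11:45), 12:00 UTC + 11h45m = 23:45 Irove standard time.
Daylight saving runs 8 October 2032 – 25 April 2033; the standard-time date in Irove, December 10, 2032, is inside that window, so Irove is at UTC+12:45.
12:00 UTC + 12h45m = 00:45 local (rolling into the next day, 11 December 2032).

00:45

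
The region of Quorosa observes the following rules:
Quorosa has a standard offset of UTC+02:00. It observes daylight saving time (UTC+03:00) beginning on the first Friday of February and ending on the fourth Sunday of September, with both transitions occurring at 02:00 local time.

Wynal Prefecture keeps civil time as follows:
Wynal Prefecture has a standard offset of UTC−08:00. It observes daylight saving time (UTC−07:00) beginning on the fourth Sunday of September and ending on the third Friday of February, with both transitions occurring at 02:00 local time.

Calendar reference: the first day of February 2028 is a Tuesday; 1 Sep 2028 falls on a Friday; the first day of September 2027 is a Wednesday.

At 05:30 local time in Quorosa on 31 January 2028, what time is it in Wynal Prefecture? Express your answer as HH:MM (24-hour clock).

20:30

1 February 2028 is a Tuesday, so the first Friday is February 4.
1 September 2028 is a Friday, so the first Sunday is September 3 and the fourth is September 24.
Daylight saving runs 4 February – 24 September; 31 January 2028 is outside that window, so Quorosa is on standard time at UTC+02:00.
05:30 Quorosa − 2h = 03:30 UTC.
1 September 2027 is a Wednesday, so the first Sunday is September 5 and the fourth is September 26.
1 February 2028 is a Tuesday, so the first Friday is February 4 and the third is February 18.
At the standard offset (UTC−08:00), 03:30 UTC − 8h = 19:30 Wynal Prefecture standard time (rolling into the previous day, 30 January 2028).
The standard-time date in Wynal Prefecture, 30 January 2028, falls between 26 September 2027 and 18 February 2028, so daylight saving is in effect and Wynal Prefecture is at UTC−07:00.
03:30 UTC − 7h = 20:30 Wynal Prefecture (rolling into the previous day, 30 January 2028).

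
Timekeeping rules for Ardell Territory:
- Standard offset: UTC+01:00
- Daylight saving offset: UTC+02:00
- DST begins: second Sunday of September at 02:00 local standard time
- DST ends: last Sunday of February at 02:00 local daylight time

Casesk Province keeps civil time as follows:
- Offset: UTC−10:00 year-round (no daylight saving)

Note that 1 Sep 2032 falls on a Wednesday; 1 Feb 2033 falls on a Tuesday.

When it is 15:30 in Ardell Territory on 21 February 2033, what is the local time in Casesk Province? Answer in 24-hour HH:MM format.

1 September 2032 is a Wednesday, so the first Sunday is September 5 and the second is September 12.
1 February 2033 is a Tuesday, so Sundays fall on 6, 13, 20, 27; the last is February 27.
Daylight saving runs 12 September 2032 – 27 February 2033; 21 February 2033 is inside that window, so Ardell Territory is at UTC+02:00.
15:30 Ardell Territory − 2h = 13:30 UTC.
Casesk Province has no daylight saving, so its offset is UTC−10:00 year-round.
13:30 UTC − 10h = 03:30 Casesk Province.

03:30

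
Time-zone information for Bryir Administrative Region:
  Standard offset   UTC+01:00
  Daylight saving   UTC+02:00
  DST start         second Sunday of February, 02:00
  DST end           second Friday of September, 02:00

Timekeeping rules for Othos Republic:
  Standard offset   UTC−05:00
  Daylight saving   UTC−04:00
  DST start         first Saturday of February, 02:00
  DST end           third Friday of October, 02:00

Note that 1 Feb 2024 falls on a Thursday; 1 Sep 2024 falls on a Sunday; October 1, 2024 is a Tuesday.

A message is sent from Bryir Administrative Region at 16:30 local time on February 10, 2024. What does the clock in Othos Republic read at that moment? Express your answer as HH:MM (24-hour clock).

1 February 2024 is a Thursday, so the first Sunday is February 4 and the second is February 11.
1 September 2024 is a Sunday, so the first Friday is September 6 and the second is September 13.
February 10, 2024 is outside the daylight-saving period (11 February – 13 September), so Bryir Administrative Region is on standard time, UTC+01:00.
16:30 Bryir Administrative Region − 1h = 15:30 UTC.
1 February 2024 is a Thursday, so the first Saturday is February 3.
1 October 2024 is a Tuesday, so the first Friday is October 4 and the third is October 18.
At the standard offset (UTC−05:00), 15:30 UTC − 5h = 10:30 Othos Republic standard time.
Daylight saving runs 3 February – 18 October; the standard-time date in Othos Republic, February 10, 2024, is inside that window, so Othos Republic is at UTC−04:00.
15:30 UTC − 4h = 11:30 Othos Republic.

11:30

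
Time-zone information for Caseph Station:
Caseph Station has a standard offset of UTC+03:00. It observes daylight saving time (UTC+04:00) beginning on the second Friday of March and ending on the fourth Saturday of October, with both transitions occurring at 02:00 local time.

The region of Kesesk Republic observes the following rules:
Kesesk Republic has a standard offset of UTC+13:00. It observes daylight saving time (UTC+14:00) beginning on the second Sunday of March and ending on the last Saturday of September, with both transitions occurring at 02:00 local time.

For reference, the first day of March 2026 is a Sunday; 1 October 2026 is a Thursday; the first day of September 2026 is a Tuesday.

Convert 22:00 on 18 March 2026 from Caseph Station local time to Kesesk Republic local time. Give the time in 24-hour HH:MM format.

1 March 2026 is a Sunday, so the first Friday is March 6 and the second is March 13.
1 October 2026 is a Thursday, so the first Saturday is October 3 and the fourth is October 24.
18 March 2026 falls between 13 March and 24 October, so daylight saving is in effect and Caseph Station is at UTC+04:00.
22:00 Caseph Station − 4h = 18:00 UTC.
1 March 2026 is a Sunday, so the first Sunday is March 1 and the second is March 8.
1 September 2026 is a Tuesday, so Saturdays fall on 5, 12, 19, 26; the last is September 26.
At the standard offset (UTC+13:00), 18:00 UTC + 13h = 07:00 Kesesk Republic standard time (rolling into the next day, 19 March 2026).
Daylight saving runs 8 March – 26 September; the standard-time date in Kesesk Republic, 19 March 2026, is inside that window, so Kesesk Republic is at UTC+14:00.
18:00 UTC + 14h = 08:00 Kesesk Republic (rolling into the next day, 19 March 2026).

08:00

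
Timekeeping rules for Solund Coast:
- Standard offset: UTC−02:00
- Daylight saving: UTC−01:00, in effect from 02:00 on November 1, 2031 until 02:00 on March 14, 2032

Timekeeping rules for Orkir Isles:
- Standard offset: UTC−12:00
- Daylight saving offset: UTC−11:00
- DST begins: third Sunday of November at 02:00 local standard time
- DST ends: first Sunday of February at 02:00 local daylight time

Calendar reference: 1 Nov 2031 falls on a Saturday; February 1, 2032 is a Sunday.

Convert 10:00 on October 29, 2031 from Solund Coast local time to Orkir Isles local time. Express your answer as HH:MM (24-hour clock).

Daylight saving runs 1 November 2031 – 14 March 2032; October 29, 2031 is outside that window, so Solund Coast is on standard time at UTC−02:00.
10:00 Solund Coast + 2h = 12:00 UTC.
1 November 2031 is a Saturday, so the first Sunday is November 2 and the third is November 16.
1 February 2032 is a Sunday, so the first Sunday is February 1.
At the standard offset (UTC−12:00), 12:00 UTC − 12h = 00:00 Orkir Isles standard time.
Daylight saving runs 16 November 2031 – 1 February 2032; the standard-time date in Orkir Isles, October 29, 2031, is outside that window, so Orkir Isles is on standard time at UTC−12:00.
12:00 UTC − 12h = 00:00 Orkir Isles.

00:00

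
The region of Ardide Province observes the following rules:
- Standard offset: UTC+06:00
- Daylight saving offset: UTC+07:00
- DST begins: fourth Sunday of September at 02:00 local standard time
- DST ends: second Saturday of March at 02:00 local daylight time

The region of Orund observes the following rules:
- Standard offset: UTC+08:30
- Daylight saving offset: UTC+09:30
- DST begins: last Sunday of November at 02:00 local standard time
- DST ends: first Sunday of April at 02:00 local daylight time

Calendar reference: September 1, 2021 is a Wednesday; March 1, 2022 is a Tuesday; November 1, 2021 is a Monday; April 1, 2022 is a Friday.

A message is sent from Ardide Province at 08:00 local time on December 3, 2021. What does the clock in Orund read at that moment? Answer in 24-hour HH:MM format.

10:30

1 September 2021 is a Wednesday, so the first Sunday is September 5 and the fourth is September 26.
1 March 2022 is a Tuesday, so the first Saturday is March 5 and the second is March 12.
December 3, 2021 falls between 26 September 2021 and 12 March 2022, so daylight saving is in effect and Ardide Province is at UTC+07:00.
08:00 Ardide Province − 7h = 01:00 UTC.
1 November 2021 is a Monday, so Sundays fall on 7, 14, 21, 28; the last is November 28.
1 April 2022 is a Friday, so the first Sunday is April 3.
At the standard offset (UTC+08:30), 01:00 UTC + 8h30m = 09:30 Orund standard time.
The standard-time date in Orund, December 3, 2021, lies within the daylight-saving period (28 November 2021 – 3 April 2022), so Orund is on daylight time, UTC+09:30.
01:00 UTC + 9h30m = 10:30 Orund.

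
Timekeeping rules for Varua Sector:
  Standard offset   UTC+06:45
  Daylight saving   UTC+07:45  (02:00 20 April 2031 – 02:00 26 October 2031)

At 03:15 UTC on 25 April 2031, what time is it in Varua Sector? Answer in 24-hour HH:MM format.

11:00

At the standard offset (UTC+06:45), 03:15 UTC + 6h45m = 10:00 Varua Sector standard time.
The standard-time date in Varua Sector, 25 April 2031, lies within the daylight-saving period (20 April – 26 October), so Varua Sector is on daylight time, UTC+07:45.
03:15 UTC + 7h45m = 11:00 local.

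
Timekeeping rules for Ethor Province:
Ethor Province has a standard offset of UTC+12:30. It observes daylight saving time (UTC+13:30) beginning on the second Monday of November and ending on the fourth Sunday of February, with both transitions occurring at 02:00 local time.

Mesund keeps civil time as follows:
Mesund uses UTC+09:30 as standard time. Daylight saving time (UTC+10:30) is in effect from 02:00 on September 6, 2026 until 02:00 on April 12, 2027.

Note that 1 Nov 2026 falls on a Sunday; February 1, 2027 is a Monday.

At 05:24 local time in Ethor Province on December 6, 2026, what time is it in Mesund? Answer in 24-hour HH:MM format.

1 November 2026 is a Sunday, so the first Monday is November 2 and the second is November 9.
1 February 2027 is a Monday, so the first Sunday is February 7 and the fourth is February 28.
Daylight saving runs 9 November 2026 – 28 February 2027; December 6, 2026 is inside that window, so Ethor Province is at UTC+13:30.
05:24 Ethor Province − 13h30m = 15:54 UTC (rolling into the previous day, 5 December 2026).
At the standard offset (UTC+09:30), 15:54 UTC + 9h30m = 01:24 Mesund standard time (rolling into the next day, 6 December 2026).
The standard-time date in Mesund, December 6, 2026, falls between 6 September 2026 and 12 April 2027, so daylight saving is in effect and Mesund is at UTC+10:30.
15:54 UTC + 10h30m = 02:24 Mesund (rolling into the next day, 6 December 2026).

02:24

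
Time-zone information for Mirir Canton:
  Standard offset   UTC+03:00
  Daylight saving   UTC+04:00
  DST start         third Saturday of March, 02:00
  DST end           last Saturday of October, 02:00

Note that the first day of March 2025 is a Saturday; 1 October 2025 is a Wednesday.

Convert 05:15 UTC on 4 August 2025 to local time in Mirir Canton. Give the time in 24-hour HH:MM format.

1 March 2025 is a Saturday, so the first Saturday is March 1 and the third is March 15.
1 October 2025 is a Wednesday, so Saturdays fall on 4, 11, 18, 25; the last is October 25.
At the standard offset (UTC+03:00), 05:15 UTC + 3h = 08:15 Mirir Canton standard time.
The standard-time date in Mirir Canton, 4 August 2025, lies within the daylight-saving period (15 March – 25 October), so Mirir Canton is on daylight time, UTC+04:00.
05:15 UTC + 4h = 09:15 local.

09:15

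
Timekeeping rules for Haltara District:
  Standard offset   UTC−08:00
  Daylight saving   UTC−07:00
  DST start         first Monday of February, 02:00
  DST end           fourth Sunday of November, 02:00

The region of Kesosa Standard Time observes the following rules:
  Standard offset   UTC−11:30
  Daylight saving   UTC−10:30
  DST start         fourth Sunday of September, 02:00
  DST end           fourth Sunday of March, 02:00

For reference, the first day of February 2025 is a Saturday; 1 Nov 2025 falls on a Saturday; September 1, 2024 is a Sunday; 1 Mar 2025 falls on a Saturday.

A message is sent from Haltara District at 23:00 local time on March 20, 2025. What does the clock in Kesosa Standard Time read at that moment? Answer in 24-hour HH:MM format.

19:30

1 February 2025 is a Saturday, so the first Monday is February 3.
1 November 2025 is a Saturday, so the first Sunday is November 2 and the fourth is November 23.
Daylight saving runs 3 February – 23 November; March 20, 2025 is inside that window, so Haltara District is at UTC−07:00.
23:00 Haltara District + 7h = 06:00 UTC (rolling into the next day, 21 March 2025).
1 September 2024 is a Sunday, so the first Sunday is September 1 and the fourth is September 22.
1 March 2025 is a Saturday, so the first Sunday is March 2 and the fourth is March 23.
At the standard offset (UTC−11:30), 06:00 UTC − 11h30m = 18:30 Kesosa Standard Time standard time (rolling into the previous day, 20 March 2025).
The standard-time date in Kesosa Standard Time, March 20, 2025, lies within the daylight-saving period (22 September 2024 – 23 March 2025), so Kesosa Standard Time is on daylight time, UTC−10:30.
06:00 UTC − 10h30m = 19:30 Kesosa Standard Time (rolling into the previous day, 20 March 2025).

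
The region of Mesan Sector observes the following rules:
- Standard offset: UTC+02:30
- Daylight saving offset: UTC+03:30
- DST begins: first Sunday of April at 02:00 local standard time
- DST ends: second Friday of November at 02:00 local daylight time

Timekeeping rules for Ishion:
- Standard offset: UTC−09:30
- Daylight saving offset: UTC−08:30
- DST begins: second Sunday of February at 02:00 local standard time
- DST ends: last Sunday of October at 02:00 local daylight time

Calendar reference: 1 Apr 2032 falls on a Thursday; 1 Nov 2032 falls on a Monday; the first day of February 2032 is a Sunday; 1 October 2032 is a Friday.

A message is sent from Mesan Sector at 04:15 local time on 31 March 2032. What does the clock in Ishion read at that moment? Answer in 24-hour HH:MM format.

1 April 2032 is a Thursday, so the first Sunday is April 4.
1 November 2032 is a Monday, so the first Friday is November 5 and the second is November 12.
31 March 2032 is outside the daylight-saving period (4 April – 12 November), so Mesan Sector is on standard time, UTC+02:30.
04:15 Mesan Sector − 2h30m = 01:45 UTC.
1 February 2032 is a Sunday, so the first Sunday is February 1 and the second is February 8.
1 October 2032 is a Friday, so Sundays fall on 3, 10, 17, 24, 31; the last is October 31.
At the standard offset (UTC−09:30), 01:45 UTC − 9h30m = 16:15 Ishion standard time (rolling into the previous day, 30 March 2032).
Daylight saving runs 8 February – 31 October; the standard-time date in Ishion, 30 March 2032, is inside that window, so Ishion is at UTC−08:30.
01:45 UTC − 8h30m = 17:15 Ishion (rolling into the previous day, 30 March 2032).

17:15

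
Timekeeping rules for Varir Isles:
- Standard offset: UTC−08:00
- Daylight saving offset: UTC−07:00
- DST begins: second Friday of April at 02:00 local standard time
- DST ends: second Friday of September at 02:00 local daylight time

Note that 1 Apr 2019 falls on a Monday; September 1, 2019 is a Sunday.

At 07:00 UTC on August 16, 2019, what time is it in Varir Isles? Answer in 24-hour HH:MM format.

1 April 2019 is a Monday, so the first Friday is April 5 and the second is April 12.
1 September 2019 is a Sunday, so the first Friday is September 6 and the second is September 13.
At the standard offset (UTC−08:00), 07:00 UTC − 8h = 23:00 Varir Isles standard time (rolling into the previous day, 15 August 2019).
Daylight saving runs 12 April – 13 September; the standard-time date in Varir Isles, August 15, 2019, is inside that window, so Varir Isles is at UTC−07:00.
07:00 UTC − 7h = 00:00 local.

00:00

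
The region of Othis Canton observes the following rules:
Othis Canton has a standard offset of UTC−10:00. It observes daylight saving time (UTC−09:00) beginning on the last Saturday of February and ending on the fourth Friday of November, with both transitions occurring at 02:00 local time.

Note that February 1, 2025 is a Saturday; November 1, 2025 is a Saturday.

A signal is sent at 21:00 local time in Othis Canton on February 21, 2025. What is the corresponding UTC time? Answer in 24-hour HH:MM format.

1 February 2025 is a Saturday, so Saturdays fall on 1, 8, 15, 22; the last is February 22.
1 November 2025 is a Saturday, so the first Friday is November 7 and the fourth is November 28.
February 21, 2025 does not fall between 22 February and 28 November, so daylight saving is not in effect and Othis Canton is at UTC−10:00.
21:00 local + 10h = 07:00 UTC (rolling into the next day, 22 February 2025).

07:00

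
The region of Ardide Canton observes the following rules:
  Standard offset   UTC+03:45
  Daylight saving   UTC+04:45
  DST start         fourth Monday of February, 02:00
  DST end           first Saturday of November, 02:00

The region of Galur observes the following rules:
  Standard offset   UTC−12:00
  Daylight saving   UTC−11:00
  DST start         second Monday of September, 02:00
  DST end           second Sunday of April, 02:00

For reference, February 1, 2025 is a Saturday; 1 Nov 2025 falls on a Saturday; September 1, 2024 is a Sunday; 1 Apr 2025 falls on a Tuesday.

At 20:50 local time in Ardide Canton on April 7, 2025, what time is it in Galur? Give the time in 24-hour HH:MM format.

1 February 2025 is a Saturday, so the first Monday is February 3 and the fourth is February 24.
1 November 2025 is a Saturday, so the first Saturday is November 1.
Daylight saving runs 24 February – 1 November; April 7, 2025 is inside that window, so Ardide Canton is at UTC+04:45.
20:50 Ardide Canton − 4h45m = 16:05 UTC.
1 September 2024 is a Sunday, so the first Monday is September 2 and the second is September 9.
1 April 2025 is a Tuesday, so the first Sunday is April 6 and the second is April 13.
At the standard offset (UTC−12:00), 16:05 UTC − 12h = 04:05 Galur standard time.
Daylight saving runs 9 September 2024 – 13 April 2025; the standard-time date in Galur, April 7, 2025, is inside that window, so Galur is at UTC−11:00.
16:05 UTC − 11h = 05:05 Galur.

05:05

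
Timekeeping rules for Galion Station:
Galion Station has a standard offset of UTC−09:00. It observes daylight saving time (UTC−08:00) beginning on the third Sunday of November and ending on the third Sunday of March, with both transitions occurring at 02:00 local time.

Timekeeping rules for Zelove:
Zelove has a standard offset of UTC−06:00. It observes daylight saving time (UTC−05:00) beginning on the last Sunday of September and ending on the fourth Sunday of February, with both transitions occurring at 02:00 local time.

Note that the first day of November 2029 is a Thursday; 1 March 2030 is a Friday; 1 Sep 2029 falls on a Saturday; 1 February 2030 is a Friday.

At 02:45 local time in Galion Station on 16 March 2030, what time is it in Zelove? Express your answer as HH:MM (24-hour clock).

1 November 2029 is a Thursday, so the first Sunday is November 4 and the third is November 18.
1 March 2030 is a Friday, so the first Sunday is March 3 and the third is March 17.
16 March 2030 lies within the daylight-saving period (18 November 2029 – 17 March 2030), so Galion Station is on daylight time, UTC−08:00.
02:45 Galion Station + 8h = 10:45 UTC.
1 September 2029 is a Saturday, so Sundays fall on 2, 9, 16, 23, 30; the last is September 30.
1 February 2030 is a Friday, so the first Sunday is February 3 and the fourth is February 24.
At the standard offset (UTC−06:00), 10:45 UTC − 6h = 04:45 Zelove standard time.
The standard-time date in Zelove, 16 March 2030, is outside the daylight-saving period (30 September 2029 – 24 February 2030), so Zelove is on standard time, UTC−06:00.
10:45 UTC − 6h = 04:45 Zelove.

04:45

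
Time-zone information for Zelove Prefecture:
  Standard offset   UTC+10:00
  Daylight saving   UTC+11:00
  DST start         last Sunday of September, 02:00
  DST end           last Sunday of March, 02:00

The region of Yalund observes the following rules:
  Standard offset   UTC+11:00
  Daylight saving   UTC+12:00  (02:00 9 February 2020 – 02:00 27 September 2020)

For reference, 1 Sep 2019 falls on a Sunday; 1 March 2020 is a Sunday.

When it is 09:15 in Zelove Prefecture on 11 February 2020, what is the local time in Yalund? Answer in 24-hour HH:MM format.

10:15

1 September 2019 is a Sunday, so Sundays fall on 1, 8, 15, 22, 29; the last is September 29.
1 March 2020 is a Sunday, so Sundays fall on 1, 8, 15, 22, 29; the last is March 29.
Daylight saving runs 29 September 2019 – 29 March 2020; 11 February 2020 is inside that window, so Zelove Prefecture is at UTC+11:00.
09:15 Zelove Prefecture − 11h = 22:15 UTC (rolling into the previous day, 10 February 2020).
At the standard offset (UTC+11:00), 22:15 UTC + 11h = 09:15 Yalund standard time (rolling into the next day, 11 February 2020).
The standard-time date in Yalund, 11 February 2020, falls between 9 February and 27 September, so daylight saving is in effect and Yalund is at UTC+12:00.
22:15 UTC + 12h = 10:15 Yalund (rolling into the next day, 11 February 2020).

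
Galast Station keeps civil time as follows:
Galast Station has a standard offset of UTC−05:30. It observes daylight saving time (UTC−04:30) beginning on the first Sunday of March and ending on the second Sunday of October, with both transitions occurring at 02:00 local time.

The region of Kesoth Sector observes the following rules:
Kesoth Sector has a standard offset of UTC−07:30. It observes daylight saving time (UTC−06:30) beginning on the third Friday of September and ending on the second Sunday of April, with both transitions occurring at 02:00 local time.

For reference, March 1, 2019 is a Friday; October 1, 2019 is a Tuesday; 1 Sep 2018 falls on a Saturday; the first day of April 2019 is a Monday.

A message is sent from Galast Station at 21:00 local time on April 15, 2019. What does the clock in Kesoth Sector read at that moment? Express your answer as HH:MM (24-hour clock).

1 March 2019 is a Friday, so the first Sunday is March 3.
1 October 2019 is a Tuesday, so the first Sunday is October 6 and the second is October 13.
April 15, 2019 lies within the daylight-saving period (3 March – 13 October), so Galast Station is on daylight time, UTC−04:30.
21:00 Galast Station + 4h30m = 01:30 UTC (rolling into the next day, 16 April 2019).
1 September 2018 is a Saturday, so the first Friday is September 7 and the third is September 21.
1 April 2019 is a Monday, so the first Sunday is April 7 and the second is April 14.
At the standard offset (UTC−07:30), 01:30 UTC − 7h30m = 18:00 Kesoth Sector standard time (rolling into the previous day, 15 April 2019).
Daylight saving runs 21 September 2018 – 14 April 2019; the standard-time date in Kesoth Sector, April 15, 2019, is outside that window, so Kesoth Sector is on standard time at UTC−07:30.
01:30 UTC − 7h30m = 18:00 Kesoth Sector (rolling into the previous day, 15 April 2019).

18:00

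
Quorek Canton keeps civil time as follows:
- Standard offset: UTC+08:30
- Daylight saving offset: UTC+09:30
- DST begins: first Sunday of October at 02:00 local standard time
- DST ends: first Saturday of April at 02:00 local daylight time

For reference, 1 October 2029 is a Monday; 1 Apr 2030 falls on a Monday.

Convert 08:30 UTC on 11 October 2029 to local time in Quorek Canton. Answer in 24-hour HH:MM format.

18:00

1 October 2029 is a Monday, so the first Sunday is October 7.
1 April 2030 is a Monday, so the first Saturday is April 6.
At the standard offset (UTC+08:30), 08:30 UTC + 8h30m = 17:00 Quorek Canton standard time.
Daylight saving runs 7 October 2029 – 6 April 2030; the standard-time date in Quorek Canton, 11 October 2029, is inside that window, so Quorek Canton is at UTC+09:30.
08:30 UTC + 9h30m = 18:00 local.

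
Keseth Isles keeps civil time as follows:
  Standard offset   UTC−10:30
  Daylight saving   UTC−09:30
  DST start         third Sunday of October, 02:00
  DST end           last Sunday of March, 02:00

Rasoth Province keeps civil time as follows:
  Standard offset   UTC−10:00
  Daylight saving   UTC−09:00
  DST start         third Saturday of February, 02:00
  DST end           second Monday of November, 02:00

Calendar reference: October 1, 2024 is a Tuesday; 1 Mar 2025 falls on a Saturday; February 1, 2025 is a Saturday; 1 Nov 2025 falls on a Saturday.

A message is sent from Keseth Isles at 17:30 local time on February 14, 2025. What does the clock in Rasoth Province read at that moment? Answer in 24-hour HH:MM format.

1 October 2024 is a Tuesday, so the first Sunday is October 6 and the third is October 20.
1 March 2025 is a Saturday, so Sundays fall on 2, 9, 16, 23, 30; the last is March 30.
Daylight saving runs 20 October 2024 – 30 March 2025; February 14, 2025 is inside that window, so Keseth Isles is at UTC−09:30.
17:30 Keseth Isles + 9h30m = 03:00 UTC (rolling into the next day, 15 February 2025).
1 February 2025 is a Saturday, so the first Saturday is February 1 and the third is February 15.
1 November 2025 is a Saturday, so the first Monday is November 3 and the second is November 10.
At the standard offset (UTC−10:00), 03:00 UTC − 10h = 17:00 Rasoth Province standard time (rolling into the previous day, 14 February 2025).
Daylight saving runs 15 February – 10 November; the standard-time date in Rasoth Province, February 14, 2025, is outside that window, so Rasoth Province is on standard time at UTC−10:00.
03:00 UTC − 10h = 17:00 Rasoth Province (rolling into the previous day, 14 February 2025).

17:00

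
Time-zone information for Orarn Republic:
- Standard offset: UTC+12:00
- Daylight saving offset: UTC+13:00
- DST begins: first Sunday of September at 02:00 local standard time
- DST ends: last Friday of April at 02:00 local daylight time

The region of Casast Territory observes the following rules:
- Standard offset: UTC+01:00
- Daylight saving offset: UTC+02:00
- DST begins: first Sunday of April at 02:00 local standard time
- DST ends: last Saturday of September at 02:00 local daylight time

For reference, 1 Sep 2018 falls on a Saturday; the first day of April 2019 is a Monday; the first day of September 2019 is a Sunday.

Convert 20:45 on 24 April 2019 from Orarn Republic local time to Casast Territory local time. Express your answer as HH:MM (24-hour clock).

1 September 2018 is a Saturday, so the first Sunday is September 2.
1 April 2019 is a Monday, so Fridays fall on 5, 12, 19, 26; the last is April 26.
24 April 2019 falls between 2 September 2018 and 26 April 2019, so daylight saving is in effect and Orarn Republic is at UTC+13:00.
20:45 Orarn Republic − 13h = 07:45 UTC.
1 April 2019 is a Monday, so the first Sunday is April 7.
1 September 2019 is a Sunday, so Saturdays fall on 7, 14, 21, 28; the last is September 28.
At the standard offset (UTC+01:00), 07:45 UTC + 1h = 08:45 Casast Territory standard time.
Daylight saving runs 7 April – 28 September; the standard-time date in Casast Territory, 24 April 2019, is inside that window, so Casast Territory is at UTC+02:00.
07:45 UTC + 2h = 09:45 Casast Territory.

09:45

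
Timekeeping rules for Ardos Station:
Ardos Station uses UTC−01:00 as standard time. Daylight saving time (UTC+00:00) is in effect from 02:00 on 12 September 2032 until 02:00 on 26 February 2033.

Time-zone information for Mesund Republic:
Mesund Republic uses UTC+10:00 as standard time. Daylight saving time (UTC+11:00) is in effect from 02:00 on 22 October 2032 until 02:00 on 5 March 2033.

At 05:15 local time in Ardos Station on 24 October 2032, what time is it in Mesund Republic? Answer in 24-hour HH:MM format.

24 October 2032 falls between 12 September 2032 and 26 February 2033, so daylight saving is in effect and Ardos Station is at UTC+00:00.
05:15 Ardos Station − 0h = 05:15 UTC.
At the standard offset (UTC+10:00), 05:15 UTC + 10h = 15:15 Mesund Republic standard time.
The standard-time date in Mesund Republic, 24 October 2032, falls between 22 October 2032 and 5 March 2033, so daylight saving is in effect and Mesund Republic is at UTC+11:00.
05:15 UTC + 11h = 16:15 Mesund Republic.

16:15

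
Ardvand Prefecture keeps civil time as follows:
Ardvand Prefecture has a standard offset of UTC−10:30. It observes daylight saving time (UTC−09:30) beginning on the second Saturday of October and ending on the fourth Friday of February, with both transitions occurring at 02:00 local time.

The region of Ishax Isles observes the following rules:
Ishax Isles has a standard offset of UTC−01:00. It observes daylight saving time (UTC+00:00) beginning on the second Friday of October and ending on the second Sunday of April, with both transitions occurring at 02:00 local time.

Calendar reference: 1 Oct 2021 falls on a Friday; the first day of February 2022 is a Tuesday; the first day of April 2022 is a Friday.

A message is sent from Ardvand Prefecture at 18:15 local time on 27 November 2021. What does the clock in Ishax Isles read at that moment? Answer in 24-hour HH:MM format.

03:45

1 October 2021 is a Friday, so the first Saturday is October 2 and the second is October 9.
1 February 2022 is a Tuesday, so the first Friday is February 4 and the fourth is February 25.
Daylight saving runs 9 October 2021 – 25 February 2022; 27 November 2021 is inside that window, so Ardvand Prefecture is at UTC−09:30.
18:15 Ardvand Prefecture + 9h30m = 03:45 UTC (rolling into the next day, 28 November 2021).
1 October 2021 is a Friday, so the first Friday is October 1 and the second is October 8.
1 April 2022 is a Friday, so the first Sunday is April 3 and the second is April 10.
At the standard offset (UTC−01:00), 03:45 UTC − 1h = 02:45 Ishax Isles standard time.
The standard-time date in Ishax Isles, 28 November 2021, falls between 8 October 2021 and 10 April 2022, so daylight saving is in effect and Ishax Isles is at UTC+00:00.
03:45 UTC + 0h = 03:45 Ishax Isles.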